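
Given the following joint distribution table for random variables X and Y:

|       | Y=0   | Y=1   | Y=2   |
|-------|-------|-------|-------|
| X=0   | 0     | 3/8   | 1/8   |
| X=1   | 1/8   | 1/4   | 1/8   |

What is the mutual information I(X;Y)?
Marginal P(X) (row sums):
  P(X=0) = 0 + 3/8 + 1/8 = 1/2
  P(X=1) = 1/8 + 1/4 + 1/8 = 1/2
Marginal P(Y) (column sums):
  P(Y=0) = 0 + 1/8 = 1/8
  P(Y=1) = 3/8 + 1/4 = 5/8
  P(Y=2) = 1/8 + 1/8 = 1/4

H(X) = -[(1/2)·log₂(1/2) + (1/2)·log₂(1/2)]
  = 0.5000 + 0.5000
  = 1.0000 bits
H(Y) = -[(1/8)·log₂(1/8) + (5/8)·log₂(5/8) + (1/4)·log₂(1/4)]
  = 0.3750 + 0.4238 + 0.5000
  = 1.2988 bits
H(X,Y) = -[(3/8)·log₂(3/8) + (1/8)·log₂(1/8) + (1/8)·log₂(1/8) + (1/4)·log₂(1/4) + (1/8)·log₂(1/8)]
  = 0.5306 + 0.3750 + 0.3750 + 0.5000 + 0.3750
  = 2.1556 bits

I(X;Y) = H(X) + H(Y) - H(X,Y)
  = 1.0000 + 1.2988 - 2.1556
  = 0.1432 bits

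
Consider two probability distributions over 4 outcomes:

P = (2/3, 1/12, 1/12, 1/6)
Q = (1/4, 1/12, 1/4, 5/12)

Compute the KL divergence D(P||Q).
D(P||Q) = Σ P(i) log₂(P(i)/Q(i))
  i=0: (2/3) × log₂((2/3)/(1/4)) = (2/3) × log₂(8/3) = 0.9434
  i=1: (1/12) × log₂((1/12)/(1/12)) = (1/12) × log₂(1) = 0.0000
  i=2: (1/12) × log₂((1/12)/(1/4)) = (1/12) × log₂(1/3) = -0.1321
  i=3: (1/6) × log₂((1/6)/(5/12)) = (1/6) × log₂(2/5) = -0.2203
D(P||Q) = 0.9434 + 0.0000 - 0.1321 - 0.2203
  = 0.5910 bits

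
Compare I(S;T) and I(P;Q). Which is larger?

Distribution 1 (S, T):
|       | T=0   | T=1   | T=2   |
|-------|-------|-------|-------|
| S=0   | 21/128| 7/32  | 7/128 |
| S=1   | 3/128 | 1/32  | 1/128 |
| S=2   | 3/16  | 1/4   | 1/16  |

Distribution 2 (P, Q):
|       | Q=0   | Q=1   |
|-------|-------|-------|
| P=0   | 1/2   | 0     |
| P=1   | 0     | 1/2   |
Distribution 1 (S, T):
Marginal P(S) (row sums):
  P(S=0) = 21/128 + 7/32 + 7/128 = 7/16
  P(S=1) = 3/128 + 1/32 + 1/128 = 1/16
  P(S=2) = 3/16 + 1/4 + 1/16 = 1/2
Marginal P(T) (column sums):
  P(T=0) = 21/128 + 3/128 + 3/16 = 3/8
  P(T=1) = 7/32 + 1/32 + 1/4 = 1/2
  P(T=2) = 7/128 + 1/128 + 1/16 = 1/8

H(S) = -[(7/16)·log₂(7/16) + (1/16)·log₂(1/16) + (1/2)·log₂(1/2)]
  = 0.5218 + 0.2500 + 0.5000
  = 1.2718 bits
H(T) = -[(3/8)·log₂(3/8) + (1/2)·log₂(1/2) + (1/8)·log₂(1/8)]
  = 0.5306 + 0.5000 + 0.3750
  = 1.4056 bits
H(S,T) = -[(21/128)·log₂(21/128) + (7/32)·log₂(7/32) + (7/128)·log₂(7/128) + (3/128)·log₂(3/128) + (1/32)·log₂(1/32) + (1/128)·log₂(1/128) + (3/16)·log₂(3/16) + (1/4)·log₂(1/4) + (1/16)·log₂(1/16)]
  = 0.4278 + 0.4796 + 0.2293 + 0.1269 + 0.1563 + 0.0547 + 0.4528 + 0.5000 + 0.2500
  = 2.6774 bits

I(S;T) = H(S) + H(T) - H(S,T)
  = 1.2718 + 1.4056 - 2.6774
  = 0.0000 bits

Distribution 2 (P, Q):
Marginal P(P) (row sums):
  P(P=0) = 1/2 + 0 = 1/2
  P(P=1) = 0 + 1/2 = 1/2
Marginal P(Q) (column sums):
  P(Q=0) = 1/2 + 0 = 1/2
  P(Q=1) = 0 + 1/2 = 1/2

H(P) = -[(1/2)·log₂(1/2) + (1/2)·log₂(1/2)]
  = 0.5000 + 0.5000
  = 1.0000 bits
H(Q) = -[(1/2)·log₂(1/2) + (1/2)·log₂(1/2)]
  = 0.5000 + 0.5000
  = 1.0000 bits
H(P,Q) = -[(1/2)·log₂(1/2) + (1/2)·log₂(1/2)]
  = 0.5000 + 0.5000
  = 1.0000 bits

I(P;Q) = H(P) + H(Q) - H(P,Q)
  = 1.0000 + 1.0000 - 1.0000
  = 1.0000 bits

I(P;Q) = 1.0000 bits > I(S;T) = 0.0000 bits, so (P, Q) has the higher mutual information (stronger dependence).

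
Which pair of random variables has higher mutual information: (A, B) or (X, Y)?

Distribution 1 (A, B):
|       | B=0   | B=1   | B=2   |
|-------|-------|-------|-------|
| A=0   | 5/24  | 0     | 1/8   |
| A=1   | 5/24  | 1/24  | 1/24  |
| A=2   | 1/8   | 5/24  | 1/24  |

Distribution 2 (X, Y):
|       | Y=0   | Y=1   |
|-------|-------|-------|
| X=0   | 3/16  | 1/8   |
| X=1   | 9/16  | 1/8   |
Distribution 1 (A, B):
Marginal P(A) (row sums):
  P(A=0) = 5/24 + 0 + 1/8 = 1/3
  P(A=1) = 5/24 + 1/24 + 1/24 = 7/24
  P(A=2) = 1/8 + 5/24 + 1/24 = 3/8
Marginal P(B) (column sums):
  P(B=0) = 5/24 + 5/24 + 1/8 = 13/24
  P(B=1) = 0 + 1/24 + 5/24 = 1/4
  P(B=2) = 1/8 + 1/24 + 1/24 = 5/24

H(A) = -[(1/3)·log₂(1/3) + (7/24)·log₂(7/24) + (3/8)·log₂(3/8)]
  = 0.5283 + 0.5185 + 0.5306
  = 1.5774 bits
H(B) = -[(13/24)·log₂(13/24) + (1/4)·log₂(1/4) + (5/24)·log₂(5/24)]
  = 0.4791 + 0.5000 + 0.4715
  = 1.4506 bits
H(A,B) = -[(5/24)·log₂(5/24) + (1/8)·log₂(1/8) + (5/24)·log₂(5/24) + (1/24)·log₂(1/24) + (1/24)·log₂(1/24) + (1/8)·log₂(1/8) + (5/24)·log₂(5/24) + (1/24)·log₂(1/24)]
  = 0.4715 + 0.3750 + 0.4715 + 0.1910 + 0.1910 + 0.3750 + 0.4715 + 0.1910
  = 2.7375 bits

I(A;B) = H(A) + H(B) - H(A,B)
  = 1.5774 + 1.4506 - 2.7375
  = 0.2905 bits

Distribution 2 (X, Y):
Marginal P(X) (row sums):
  P(X=0) = 3/16 + 1/8 = 5/16
  P(X=1) = 9/16 + 1/8 = 11/16
Marginal P(Y) (column sums):
  P(Y=0) = 3/16 + 9/16 = 3/4
  P(Y=1) = 1/8 + 1/8 = 1/4

H(X) = -[(5/16)·log₂(5/16) + (11/16)·log₂(11/16)]
  = 0.5244 + 0.3716
  = 0.8960 bits
H(Y) = -[(3/4)·log₂(3/4) + (1/4)·log₂(1/4)]
  = 0.3113 + 0.5000
  = 0.8113 bits
H(X,Y) = -[(3/16)·log₂(3/16) + (1/8)·log₂(1/8) + (9/16)·log₂(9/16) + (1/8)·log₂(1/8)]
  = 0.4528 + 0.3750 + 0.4669 + 0.3750
  = 1.6697 bits

I(X;Y) = H(X) + H(Y) - H(X,Y)
  = 0.8960 + 0.8113 - 1.6697
  = 0.0376 bits

I(A;B) = 0.2905 bits > I(X;Y) = 0.0376 bits, so (A, B) has the higher mutual information (stronger dependence).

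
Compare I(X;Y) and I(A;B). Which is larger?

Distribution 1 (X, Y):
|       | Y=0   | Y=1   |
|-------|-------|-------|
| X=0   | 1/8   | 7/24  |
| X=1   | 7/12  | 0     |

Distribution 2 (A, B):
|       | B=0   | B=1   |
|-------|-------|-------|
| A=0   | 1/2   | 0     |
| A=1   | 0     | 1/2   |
Distribution 1 (X, Y):
Marginal P(X) (row sums):
  P(X=0) = 1/8 + 7/24 = 5/12
  P(X=1) = 7/12 + 0 = 7/12
Marginal P(Y) (column sums):
  P(Y=0) = 1/8 + 7/12 = 17/24
  P(Y=1) = 7/24 + 0 = 7/24

H(X) = -[(5/12)·log₂(5/12) + (7/12)·log₂(7/12)]
  = 0.5263 + 0.4536
  = 0.9799 bits
H(Y) = -[(17/24)·log₂(17/24) + (7/24)·log₂(7/24)]
  = 0.3524 + 0.5185
  = 0.8709 bits
H(X,Y) = -[(1/8)·log₂(1/8) + (7/24)·log₂(7/24) + (7/12)·log₂(7/12)]
  = 0.3750 + 0.5185 + 0.4536
  = 1.3471 bits

I(X;Y) = H(X) + H(Y) - H(X,Y)
  = 0.9799 + 0.8709 - 1.3471
  = 0.5037 bits

Distribution 2 (A, B):
Marginal P(A) (row sums):
  P(A=0) = 1/2 + 0 = 1/2
  P(A=1) = 0 + 1/2 = 1/2
Marginal P(B) (column sums):
  P(B=0) = 1/2 + 0 = 1/2
  P(B=1) = 0 + 1/2 = 1/2

H(A) = -[(1/2)·log₂(1/2) + (1/2)·log₂(1/2)]
  = 0.5000 + 0.5000
  = 1.0000 bits
H(B) = -[(1/2)·log₂(1/2) + (1/2)·log₂(1/2)]
  = 0.5000 + 0.5000
  = 1.0000 bits
H(A,B) = -[(1/2)·log₂(1/2) + (1/2)·log₂(1/2)]
  = 0.5000 + 0.5000
  = 1.0000 bits

I(A;B) = H(A) + H(B) - H(A,B)
  = 1.0000 + 1.0000 - 1.0000
  = 1.0000 bits

I(A;B) = 1.0000 bits > I(X;Y) = 0.5037 bits, so (A, B) has the higher mutual information (stronger dependence).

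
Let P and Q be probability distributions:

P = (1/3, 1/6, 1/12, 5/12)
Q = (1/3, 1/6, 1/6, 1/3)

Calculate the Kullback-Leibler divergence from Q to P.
D(P||Q) = Σ P(i) log₂(P(i)/Q(i))
  i=0: (1/3) × log₂((1/3)/(1/3)) = (1/3) × log₂(1) = 0.0000
  i=1: (1/6) × log₂((1/6)/(1/6)) = (1/6) × log₂(1) = 0.0000
  i=2: (1/12) × log₂((1/12)/(1/6)) = (1/12) × log₂(1/2) = -0.0833
  i=3: (5/12) × log₂((5/12)/(1/3)) = (5/12) × log₂(5/4) = 0.1341
D(P||Q) = 0.0000 + 0.0000 - 0.0833 + 0.1341
  = 0.0508 bits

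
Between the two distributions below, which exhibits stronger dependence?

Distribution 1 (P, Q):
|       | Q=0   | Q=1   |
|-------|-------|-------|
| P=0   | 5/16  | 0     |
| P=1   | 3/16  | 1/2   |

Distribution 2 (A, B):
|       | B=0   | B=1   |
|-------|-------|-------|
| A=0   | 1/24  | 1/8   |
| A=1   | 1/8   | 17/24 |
Distribution 1 (P, Q):
Marginal P(P) (row sums):
  P(P=0) = 5/16 + 0 = 5/16
  P(P=1) = 3/16 + 1/2 = 11/16
Marginal P(Q) (column sums):
  P(Q=0) = 5/16 + 3/16 = 1/2
  P(Q=1) = 0 + 1/2 = 1/2

H(P) = -[(5/16)·log₂(5/16) + (11/16)·log₂(11/16)]
  = 0.5244 + 0.3716
  = 0.8960 bits
H(Q) = -[(1/2)·log₂(1/2) + (1/2)·log₂(1/2)]
  = 0.5000 + 0.5000
  = 1.0000 bits
H(P,Q) = -[(5/16)·log₂(5/16) + (3/16)·log₂(3/16) + (1/2)·log₂(1/2)]
  = 0.5244 + 0.4528 + 0.5000
  = 1.4772 bits

I(P;Q) = H(P) + H(Q) - H(P,Q)
  = 0.8960 + 1.0000 - 1.4772
  = 0.4188 bits

Distribution 2 (A, B):
Marginal P(A) (row sums):
  P(A=0) = 1/24 + 1/8 = 1/6
  P(A=1) = 1/8 + 17/24 = 5/6
Marginal P(B) (column sums):
  P(B=0) = 1/24 + 1/8 = 1/6
  P(B=1) = 1/8 + 17/24 = 5/6

H(A) = -[(1/6)·log₂(1/6) + (5/6)·log₂(5/6)]
  = 0.4308 + 0.2192
  = 0.6500 bits
H(B) = -[(1/6)·log₂(1/6) + (5/6)·log₂(5/6)]
  = 0.4308 + 0.2192
  = 0.6500 bits
H(A,B) = -[(1/24)·log₂(1/24) + (1/8)·log₂(1/8) + (1/8)·log₂(1/8) + (17/24)·log₂(17/24)]
  = 0.1910 + 0.3750 + 0.3750 + 0.3524
  = 1.2934 bits

I(A;B) = H(A) + H(B) - H(A,B)
  = 0.6500 + 0.6500 - 1.2934
  = 0.0066 bits

I(P;Q) = 0.4188 bits > I(A;B) = 0.0066 bits, so (P, Q) has the higher mutual information (stronger dependence).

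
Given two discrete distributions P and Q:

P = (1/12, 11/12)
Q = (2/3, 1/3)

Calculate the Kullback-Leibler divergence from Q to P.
D(P||Q) = Σ P(i) log₂(P(i)/Q(i))
  i=0: (1/12) × log₂((1/12)/(2/3)) = (1/12) × log₂(1/8) = -0.2500
  i=1: (11/12) × log₂((11/12)/(1/3)) = (11/12) × log₂(11/4) = 1.3378
D(P||Q) = -0.2500 + 1.3378
  = 1.0878 bits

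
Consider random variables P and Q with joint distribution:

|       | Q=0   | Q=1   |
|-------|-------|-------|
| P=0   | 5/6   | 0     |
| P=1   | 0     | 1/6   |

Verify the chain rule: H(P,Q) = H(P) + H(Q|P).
Left side:
H(P,Q) = -[(5/6)·log₂(5/6) + (1/6)·log₂(1/6)]
  = 0.2192 + 0.4308
  = 0.6500 bits

Right side:
Marginal P(P) (row sums):
  P(P=0) = 5/6 + 0 = 5/6
  P(P=1) = 0 + 1/6 = 1/6
H(P) = -[(5/6)·log₂(5/6) + (1/6)·log₂(1/6)]
  = 0.2192 + 0.4308
  = 0.6500 bits
H(Q|P) = -Σ P(P,Q)·log₂ P(Q|P), where P(Q|P) = P(P,Q) / P(P)
  (cells with P(P,Q) = 0 contribute 0)
  (P=0,Q=0): P(Q|P) = (5/6)/(5/6) = 1;  -(5/6)·log₂(1) = 0.0000
  (P=1,Q=1): P(Q|P) = (1/6)/(1/6) = 1;  -(1/6)·log₂(1) = 0.0000
H(Q|P) = 0.0000 + 0.0000
  = 0.0000 bits
H(P) + H(Q|P) = 0.6500 + 0.0000 = 0.6500 bits

Both sides equal 0.6500 bits, so the chain rule holds ✓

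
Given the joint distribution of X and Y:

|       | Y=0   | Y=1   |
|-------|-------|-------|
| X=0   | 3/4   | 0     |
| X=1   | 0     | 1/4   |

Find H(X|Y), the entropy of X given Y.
Marginal P(Y) (column sums):
  P(Y=0) = 3/4 + 0 = 3/4
  P(Y=1) = 0 + 1/4 = 1/4

H(X|Y) = -Σ P(X,Y)·log₂ P(X|Y), where P(X|Y) = P(X,Y) / P(Y)
  (cells with P(X,Y) = 0 contribute 0)
  (X=0,Y=0): P(X|Y) = (3/4)/(3/4) = 1;  -(3/4)·log₂(1) = 0.0000
  (X=1,Y=1): P(X|Y) = (1/4)/(1/4) = 1;  -(1/4)·log₂(1) = 0.0000
H(X|Y) = 0.0000 + 0.0000
  = 0.0000 bits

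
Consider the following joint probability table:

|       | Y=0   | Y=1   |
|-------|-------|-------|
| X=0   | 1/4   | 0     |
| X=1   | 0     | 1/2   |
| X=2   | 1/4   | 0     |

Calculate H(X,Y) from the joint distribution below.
H(X,Y) = -Σ P(X,Y) log₂ P(X,Y), summed over the non-zero cells:
H(X,Y) = -[(1/4)·log₂(1/4) + (1/2)·log₂(1/2) + (1/4)·log₂(1/4)]
  = 0.5000 + 0.5000 + 0.5000
  = 1.5000 bits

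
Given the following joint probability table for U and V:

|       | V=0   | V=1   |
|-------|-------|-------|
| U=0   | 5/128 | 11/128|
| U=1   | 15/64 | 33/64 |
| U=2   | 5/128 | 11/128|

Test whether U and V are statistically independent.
Marginal P(U) (row sums):
  P(U=0) = 5/128 + 11/128 = 1/8
  P(U=1) = 15/64 + 33/64 = 3/4
  P(U=2) = 5/128 + 11/128 = 1/8
Marginal P(V) (column sums):
  P(V=0) = 5/128 + 15/64 + 5/128 = 5/16
  P(V=1) = 11/128 + 33/64 + 11/128 = 11/16

U and V are independent iff P(U=i,V=j) = P(U=i)·P(V=j) for every cell.
  P(U=0)·P(V=0) = 1/8 × 5/16 = 5/128 = P(U=0,V=0) ✓
  P(U=0)·P(V=1) = 1/8 × 11/16 = 11/128 = P(U=0,V=1) ✓
  P(U=1)·P(V=0) = 3/4 × 5/16 = 15/64 = P(U=1,V=0) ✓
  P(U=1)·P(V=1) = 3/4 × 11/16 = 33/64 = P(U=1,V=1) ✓
  P(U=2)·P(V=0) = 1/8 × 5/16 = 5/128 = P(U=2,V=0) ✓
  P(U=2)·P(V=1) = 1/8 × 11/16 = 11/128 = P(U=2,V=1) ✓

Yes, U and V are independent: every cell factors, so I(U;V) = 0 bits.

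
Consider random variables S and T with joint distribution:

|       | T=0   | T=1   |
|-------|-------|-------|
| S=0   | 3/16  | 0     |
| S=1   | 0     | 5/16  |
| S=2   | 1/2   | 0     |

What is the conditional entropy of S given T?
Marginal P(T) (column sums):
  P(T=0) = 3/16 + 0 + 1/2 = 11/16
  P(T=1) = 0 + 5/16 + 0 = 5/16

H(S|T) = -Σ P(S,T)·log₂ P(S|T), where P(S|T) = P(S,T) / P(T)
  (cells with P(S,T) = 0 contribute 0)
  (S=0,T=0): P(S|T) = (3/16)/(11/16) = 3/11;  -(3/16)·log₂(3/11) = 0.3515
  (S=1,T=1): P(S|T) = (5/16)/(5/16) = 1;  -(5/16)·log₂(1) = 0.0000
  (S=2,T=0): P(S|T) = (1/2)/(11/16) = 8/11;  -(1/2)·log₂(8/11) = 0.2297
H(S|T) = 0.3515 + 0.0000 + 0.2297
  = 0.5812 bits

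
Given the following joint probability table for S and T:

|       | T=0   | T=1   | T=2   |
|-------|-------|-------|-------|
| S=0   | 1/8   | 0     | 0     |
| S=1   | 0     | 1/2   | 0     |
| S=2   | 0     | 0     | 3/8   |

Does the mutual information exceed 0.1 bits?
Marginal P(S) (row sums):
  P(S=0) = 1/8 + 0 + 0 = 1/8
  P(S=1) = 0 + 1/2 + 0 = 1/2
  P(S=2) = 0 + 0 + 3/8 = 3/8
Marginal P(T) (column sums):
  P(T=0) = 1/8 + 0 + 0 = 1/8
  P(T=1) = 0 + 1/2 + 0 = 1/2
  P(T=2) = 0 + 0 + 3/8 = 3/8

H(S) = -[(1/8)·log₂(1/8) + (1/2)·log₂(1/2) + (3/8)·log₂(3/8)]
  = 0.3750 + 0.5000 + 0.5306
  = 1.4056 bits
H(T) = -[(1/8)·log₂(1/8) + (1/2)·log₂(1/2) + (3/8)·log₂(3/8)]
  = 0.3750 + 0.5000 + 0.5306
  = 1.4056 bits
H(S,T) = -[(1/8)·log₂(1/8) + (1/2)·log₂(1/2) + (3/8)·log₂(3/8)]
  = 0.3750 + 0.5000 + 0.5306
  = 1.4056 bits

I(S;T) = H(S) + H(T) - H(S,T)
  = 1.4056 + 1.4056 - 1.4056
  = 1.4056 bits

Yes. I(S;T) = 1.4056 bits, which is > 0.1 bits.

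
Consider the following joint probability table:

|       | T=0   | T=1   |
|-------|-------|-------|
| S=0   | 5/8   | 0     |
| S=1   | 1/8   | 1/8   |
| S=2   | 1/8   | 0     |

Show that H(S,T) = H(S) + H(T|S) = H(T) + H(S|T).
Marginal P(S) (row sums):
  P(S=0) = 5/8 + 0 = 5/8
  P(S=1) = 1/8 + 1/8 = 1/4
  P(S=2) = 1/8 + 0 = 1/8
Marginal P(T) (column sums):
  P(T=0) = 5/8 + 1/8 + 1/8 = 7/8
  P(T=1) = 0 + 1/8 + 0 = 1/8

Decomposition 1: H(S) + H(T|S)
H(S) = -[(5/8)·log₂(5/8) + (1/4)·log₂(1/4) + (1/8)·log₂(1/8)]
  = 0.4238 + 0.5000 + 0.3750
  = 1.2988 bits
H(T|S) = -Σ P(S,T)·log₂ P(T|S), where P(T|S) = P(S,T) / P(S)
  (cells with P(S,T) = 0 contribute 0)
  (S=0,T=0): P(T|S) = (5/8)/(5/8) = 1;  -(5/8)·log₂(1) = 0.0000
  (S=1,T=0): P(T|S) = (1/8)/(1/4) = 1/2;  -(1/8)·log₂(1/2) = 0.1250
  (S=1,T=1): P(T|S) = (1/8)/(1/4) = 1/2;  -(1/8)·log₂(1/2) = 0.1250
  (S=2,T=0): P(T|S) = (1/8)/(1/8) = 1;  -(1/8)·log₂(1) = 0.0000
H(T|S) = 0.0000 + 0.1250 + 0.1250 + 0.0000
  = 0.2500 bits
H(S) + H(T|S) = 1.2988 + 0.2500 = 1.5488 bits

Decomposition 2: H(T) + H(S|T)
H(T) = -[(7/8)·log₂(7/8) + (1/8)·log₂(1/8)]
  = 0.1686 + 0.3750
  = 0.5436 bits
H(S|T) = -Σ P(S,T)·log₂ P(S|T), where P(S|T) = P(S,T) / P(T)
  (cells with P(S,T) = 0 contribute 0)
  (S=0,T=0): P(S|T) = (5/8)/(7/8) = 5/7;  -(5/8)·log₂(5/7) = 0.3034
  (S=1,T=0): P(S|T) = (1/8)/(7/8) = 1/7;  -(1/8)·log₂(1/7) = 0.3509
  (S=1,T=1): P(S|T) = (1/8)/(1/8) = 1;  -(1/8)·log₂(1) = 0.0000
  (S=2,T=0): P(S|T) = (1/8)/(7/8) = 1/7;  -(1/8)·log₂(1/7) = 0.3509
H(S|T) = 0.3034 + 0.3509 + 0.0000 + 0.3509
  = 1.0052 bits
H(T) + H(S|T) = 0.5436 + 1.0052 = 1.5488 bits

Direct computation of the joint entropy:
H(S,T) = -[(5/8)·log₂(5/8) + (1/8)·log₂(1/8) + (1/8)·log₂(1/8) + (1/8)·log₂(1/8)]
  = 0.4238 + 0.3750 + 0.3750 + 0.3750
  = 1.5488 bits

All three agree: H(S,T) = 1.5488 bits ✓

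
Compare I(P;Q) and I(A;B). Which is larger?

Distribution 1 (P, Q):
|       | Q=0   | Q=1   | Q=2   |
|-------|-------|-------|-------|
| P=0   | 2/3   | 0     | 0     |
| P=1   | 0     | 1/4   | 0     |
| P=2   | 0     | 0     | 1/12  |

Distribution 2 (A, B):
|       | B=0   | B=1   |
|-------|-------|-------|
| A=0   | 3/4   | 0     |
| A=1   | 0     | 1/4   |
Distribution 1 (P, Q):
Marginal P(P) (row sums):
  P(P=0) = 2/3 + 0 + 0 = 2/3
  P(P=1) = 0 + 1/4 + 0 = 1/4
  P(P=2) = 0 + 0 + 1/12 = 1/12
Marginal P(Q) (column sums):
  P(Q=0) = 2/3 + 0 + 0 = 2/3
  P(Q=1) = 0 + 1/4 + 0 = 1/4
  P(Q=2) = 0 + 0 + 1/12 = 1/12

H(P) = -[(2/3)·log₂(2/3) + (1/4)·log₂(1/4) + (1/12)·log₂(1/12)]
  = 0.3900 + 0.5000 + 0.2987
  = 1.1887 bits
H(Q) = -[(2/3)·log₂(2/3) + (1/4)·log₂(1/4) + (1/12)·log₂(1/12)]
  = 0.3900 + 0.5000 + 0.2987
  = 1.1887 bits
H(P,Q) = -[(2/3)·log₂(2/3) + (1/4)·log₂(1/4) + (1/12)·log₂(1/12)]
  = 0.3900 + 0.5000 + 0.2987
  = 1.1887 bits

I(P;Q) = H(P) + H(Q) - H(P,Q)
  = 1.1887 + 1.1887 - 1.1887
  = 1.1887 bits

Distribution 2 (A, B):
Marginal P(A) (row sums):
  P(A=0) = 3/4 + 0 = 3/4
  P(A=1) = 0 + 1/4 = 1/4
Marginal P(B) (column sums):
  P(B=0) = 3/4 + 0 = 3/4
  P(B=1) = 0 + 1/4 = 1/4

H(A) = -[(3/4)·log₂(3/4) + (1/4)·log₂(1/4)]
  = 0.3113 + 0.5000
  = 0.8113 bits
H(B) = -[(3/4)·log₂(3/4) + (1/4)·log₂(1/4)]
  = 0.3113 + 0.5000
  = 0.8113 bits
H(A,B) = -[(3/4)·log₂(3/4) + (1/4)·log₂(1/4)]
  = 0.3113 + 0.5000
  = 0.8113 bits

I(A;B) = H(A) + H(B) - H(A,B)
  = 0.8113 + 0.8113 - 0.8113
  = 0.8113 bits

I(P;Q) = 1.1887 bits > I(A;B) = 0.8113 bits, so (P, Q) has the higher mutual information (stronger dependence).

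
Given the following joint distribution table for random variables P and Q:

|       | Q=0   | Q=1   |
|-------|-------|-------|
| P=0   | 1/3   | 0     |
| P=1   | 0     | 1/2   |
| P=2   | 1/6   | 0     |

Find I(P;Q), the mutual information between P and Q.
Marginal P(P) (row sums):
  P(P=0) = 1/3 + 0 = 1/3
  P(P=1) = 0 + 1/2 = 1/2
  P(P=2) = 1/6 + 0 = 1/6
Marginal P(Q) (column sums):
  P(Q=0) = 1/3 + 0 + 1/6 = 1/2
  P(Q=1) = 0 + 1/2 + 0 = 1/2

H(P) = -[(1/3)·log₂(1/3) + (1/2)·log₂(1/2) + (1/6)·log₂(1/6)]
  = 0.5283 + 0.5000 + 0.4308
  = 1.4591 bits
H(Q) = -[(1/2)·log₂(1/2) + (1/2)·log₂(1/2)]
  = 0.5000 + 0.5000
  = 1.0000 bits
H(P,Q) = -[(1/3)·log₂(1/3) + (1/2)·log₂(1/2) + (1/6)·log₂(1/6)]
  = 0.5283 + 0.5000 + 0.4308
  = 1.4591 bits

I(P;Q) = H(P) + H(Q) - H(P,Q)
  = 1.4591 + 1.0000 - 1.4591
  = 1.0000 bits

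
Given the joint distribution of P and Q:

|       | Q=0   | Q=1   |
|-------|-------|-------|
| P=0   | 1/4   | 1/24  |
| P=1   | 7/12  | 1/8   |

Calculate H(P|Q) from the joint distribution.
Marginal P(Q) (column sums):
  P(Q=0) = 1/4 + 7/12 = 5/6
  P(Q=1) = 1/24 + 1/8 = 1/6

H(P|Q) = -Σ P(P,Q)·log₂ P(P|Q), where P(P|Q) = P(P,Q) / P(Q)
  (P=0,Q=0): P(P|Q) = (1/4)/(5/6) = 3/10;  -(1/4)·log₂(3/10) = 0.4342
  (P=0,Q=1): P(P|Q) = (1/24)/(1/6) = 1/4;  -(1/24)·log₂(1/4) = 0.0833
  (P=1,Q=0): P(P|Q) = (7/12)/(5/6) = 7/10;  -(7/12)·log₂(7/10) = 0.3002
  (P=1,Q=1): P(P|Q) = (1/8)/(1/6) = 3/4;  -(1/8)·log₂(3/4) = 0.0519
H(P|Q) = 0.4342 + 0.0833 + 0.3002 + 0.0519
  = 0.8696 bits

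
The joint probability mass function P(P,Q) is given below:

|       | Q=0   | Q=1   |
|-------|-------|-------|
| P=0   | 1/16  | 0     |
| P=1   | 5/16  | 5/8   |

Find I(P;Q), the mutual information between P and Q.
Marginal P(P) (row sums):
  P(P=0) = 1/16 + 0 = 1/16
  P(P=1) = 5/16 + 5/8 = 15/16
Marginal P(Q) (column sums):
  P(Q=0) = 1/16 + 5/16 = 3/8
  P(Q=1) = 0 + 5/8 = 5/8

H(P) = -[(1/16)·log₂(1/16) + (15/16)·log₂(15/16)]
  = 0.2500 + 0.0873
  = 0.3373 bits
H(Q) = -[(3/8)·log₂(3/8) + (5/8)·log₂(5/8)]
  = 0.5306 + 0.4238
  = 0.9544 bits
H(P,Q) = -[(1/16)·log₂(1/16) + (5/16)·log₂(5/16) + (5/8)·log₂(5/8)]
  = 0.2500 + 0.5244 + 0.4238
  = 1.1982 bits

I(P;Q) = H(P) + H(Q) - H(P,Q)
  = 0.3373 + 0.9544 - 1.1982
  = 0.0935 bits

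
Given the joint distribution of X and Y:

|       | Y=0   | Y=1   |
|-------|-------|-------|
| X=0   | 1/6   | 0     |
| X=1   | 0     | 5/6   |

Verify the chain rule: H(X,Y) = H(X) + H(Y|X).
Left side:
H(X,Y) = -[(1/6)·log₂(1/6) + (5/6)·log₂(5/6)]
  = 0.4308 + 0.2192
  = 0.6500 bits

Right side:
Marginal P(X) (row sums):
  P(X=0) = 1/6 + 0 = 1/6
  P(X=1) = 0 + 5/6 = 5/6
H(X) = -[(1/6)·log₂(1/6) + (5/6)·log₂(5/6)]
  = 0.4308 + 0.2192
  = 0.6500 bits
H(Y|X) = -Σ P(X,Y)·log₂ P(Y|X), where P(Y|X) = P(X,Y) / P(X)
  (cells with P(X,Y) = 0 contribute 0)
  (X=0,Y=0): P(Y|X) = (1/6)/(1/6) = 1;  -(1/6)·log₂(1) = 0.0000
  (X=1,Y=1): P(Y|X) = (5/6)/(5/6) = 1;  -(5/6)·log₂(1) = 0.0000
H(Y|X) = 0.0000 + 0.0000
  = 0.0000 bits
H(X) + H(Y|X) = 0.6500 + 0.0000 = 0.6500 bits

Both sides equal 0.6500 bits, so the chain rule holds ✓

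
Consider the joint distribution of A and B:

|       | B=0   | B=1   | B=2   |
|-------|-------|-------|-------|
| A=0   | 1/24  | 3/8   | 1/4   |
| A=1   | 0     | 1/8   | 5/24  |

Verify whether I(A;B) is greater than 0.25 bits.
Marginal P(A) (row sums):
  P(A=0) = 1/24 + 3/8 + 1/4 = 2/3
  P(A=1) = 0 + 1/8 + 5/24 = 1/3
Marginal P(B) (column sums):
  P(B=0) = 1/24 + 0 = 1/24
  P(B=1) = 3/8 + 1/8 = 1/2
  P(B=2) = 1/4 + 5/24 = 11/24

H(A) = -[(2/3)·log₂(2/3) + (1/3)·log₂(1/3)]
  = 0.3900 + 0.5283
  = 0.9183 bits
H(B) = -[(1/24)·log₂(1/24) + (1/2)·log₂(1/2) + (11/24)·log₂(11/24)]
  = 0.1910 + 0.5000 + 0.5159
  = 1.2069 bits
H(A,B) = -[(1/24)·log₂(1/24) + (3/8)·log₂(3/8) + (1/4)·log₂(1/4) + (1/8)·log₂(1/8) + (5/24)·log₂(5/24)]
  = 0.1910 + 0.5306 + 0.5000 + 0.3750 + 0.4715
  = 2.0681 bits

I(A;B) = H(A) + H(B) - H(A,B)
  = 0.9183 + 1.2069 - 2.0681
  = 0.0571 bits

No. I(A;B) = 0.0571 bits, which is ≤ 0.25 bits.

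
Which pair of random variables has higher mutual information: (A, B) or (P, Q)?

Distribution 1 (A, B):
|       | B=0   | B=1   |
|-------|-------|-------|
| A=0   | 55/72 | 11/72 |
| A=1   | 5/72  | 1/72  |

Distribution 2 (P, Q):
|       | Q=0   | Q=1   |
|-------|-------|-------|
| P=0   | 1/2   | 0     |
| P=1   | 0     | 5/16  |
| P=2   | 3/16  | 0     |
Distribution 1 (A, B):
Marginal P(A) (row sums):
  P(A=0) = 55/72 + 11/72 = 11/12
  P(A=1) = 5/72 + 1/72 = 1/12
Marginal P(B) (column sums):
  P(B=0) = 55/72 + 5/72 = 5/6
  P(B=1) = 11/72 + 1/72 = 1/6

H(A) = -[(11/12)·log₂(11/12) + (1/12)·log₂(1/12)]
  = 0.1151 + 0.2987
  = 0.4138 bits
H(B) = -[(5/6)·log₂(5/6) + (1/6)·log₂(1/6)]
  = 0.2192 + 0.4308
  = 0.6500 bits
H(A,B) = -[(55/72)·log₂(55/72) + (11/72)·log₂(11/72) + (5/72)·log₂(5/72) + (1/72)·log₂(1/72)]
  = 0.2968 + 0.4141 + 0.2672 + 0.0857
  = 1.0638 bits

I(A;B) = H(A) + H(B) - H(A,B)
  = 0.4138 + 0.6500 - 1.0638
  = 0.0000 bits

Distribution 2 (P, Q):
Marginal P(P) (row sums):
  P(P=0) = 1/2 + 0 = 1/2
  P(P=1) = 0 + 5/16 = 5/16
  P(P=2) = 3/16 + 0 = 3/16
Marginal P(Q) (column sums):
  P(Q=0) = 1/2 + 0 + 3/16 = 11/16
  P(Q=1) = 0 + 5/16 + 0 = 5/16

H(P) = -[(1/2)·log₂(1/2) + (5/16)·log₂(5/16) + (3/16)·log₂(3/16)]
  = 0.5000 + 0.5244 + 0.4528
  = 1.4772 bits
H(Q) = -[(11/16)·log₂(11/16) + (5/16)·log₂(5/16)]
  = 0.3716 + 0.5244
  = 0.8960 bits
H(P,Q) = -[(1/2)·log₂(1/2) + (5/16)·log₂(5/16) + (3/16)·log₂(3/16)]
  = 0.5000 + 0.5244 + 0.4528
  = 1.4772 bits

I(P;Q) = H(P) + H(Q) - H(P,Q)
  = 1.4772 + 0.8960 - 1.4772
  = 0.8960 bits

I(P;Q) = 0.8960 bits > I(A;B) = 0.0000 bits, so (P, Q) has the higher mutual information (stronger dependence).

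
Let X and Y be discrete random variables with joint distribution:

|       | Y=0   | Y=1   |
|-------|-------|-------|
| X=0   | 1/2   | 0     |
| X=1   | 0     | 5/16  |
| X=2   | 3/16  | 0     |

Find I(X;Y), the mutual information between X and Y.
Marginal P(X) (row sums):
  P(X=0) = 1/2 + 0 = 1/2
  P(X=1) = 0 + 5/16 = 5/16
  P(X=2) = 3/16 + 0 = 3/16
Marginal P(Y) (column sums):
  P(Y=0) = 1/2 + 0 + 3/16 = 11/16
  P(Y=1) = 0 + 5/16 + 0 = 5/16

H(X) = -[(1/2)·log₂(1/2) + (5/16)·log₂(5/16) + (3/16)·log₂(3/16)]
  = 0.5000 + 0.5244 + 0.4528
  = 1.4772 bits
H(Y) = -[(11/16)·log₂(11/16) + (5/16)·log₂(5/16)]
  = 0.3716 + 0.5244
  = 0.8960 bits
H(X,Y) = -[(1/2)·log₂(1/2) + (5/16)·log₂(5/16) + (3/16)·log₂(3/16)]
  = 0.5000 + 0.5244 + 0.4528
  = 1.4772 bits

I(X;Y) = H(X) + H(Y) - H(X,Y)
  = 1.4772 + 0.8960 - 1.4772
  = 0.8960 bits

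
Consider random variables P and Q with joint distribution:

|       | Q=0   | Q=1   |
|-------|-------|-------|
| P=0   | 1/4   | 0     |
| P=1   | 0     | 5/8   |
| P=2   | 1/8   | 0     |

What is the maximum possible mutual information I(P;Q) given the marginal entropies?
The upper bound on mutual information is I(P;Q) ≤ min(H(P), H(Q)).

Marginal P(P) (row sums):
  P(P=0) = 1/4 + 0 = 1/4
  P(P=1) = 0 + 5/8 = 5/8
  P(P=2) = 1/8 + 0 = 1/8
Marginal P(Q) (column sums):
  P(Q=0) = 1/4 + 0 + 1/8 = 3/8
  P(Q=1) = 0 + 5/8 + 0 = 5/8

H(P) = -[(1/4)·log₂(1/4) + (5/8)·log₂(5/8) + (1/8)·log₂(1/8)]
  = 0.5000 + 0.4238 + 0.3750
  = 1.2988 bits
H(Q) = -[(3/8)·log₂(3/8) + (5/8)·log₂(5/8)]
  = 0.5306 + 0.4238
  = 0.9544 bits

Maximum possible I(P;Q) = min(1.2988, 0.9544) = 0.9544 bits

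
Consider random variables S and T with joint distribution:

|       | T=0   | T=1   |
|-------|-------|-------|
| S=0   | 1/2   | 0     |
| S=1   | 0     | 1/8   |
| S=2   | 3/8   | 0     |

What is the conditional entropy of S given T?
Marginal P(T) (column sums):
  P(T=0) = 1/2 + 0 + 3/8 = 7/8
  P(T=1) = 0 + 1/8 + 0 = 1/8

H(S|T) = -Σ P(S,T)·log₂ P(S|T), where P(S|T) = P(S,T) / P(T)
  (cells with P(S,T) = 0 contribute 0)
  (S=0,T=0): P(S|T) = (1/2)/(7/8) = 4/7;  -(1/2)·log₂(4/7) = 0.4037
  (S=1,T=1): P(S|T) = (1/8)/(1/8) = 1;  -(1/8)·log₂(1) = 0.0000
  (S=2,T=0): P(S|T) = (3/8)/(7/8) = 3/7;  -(3/8)·log₂(3/7) = 0.4584
H(S|T) = 0.4037 + 0.0000 + 0.4584
  = 0.8621 bits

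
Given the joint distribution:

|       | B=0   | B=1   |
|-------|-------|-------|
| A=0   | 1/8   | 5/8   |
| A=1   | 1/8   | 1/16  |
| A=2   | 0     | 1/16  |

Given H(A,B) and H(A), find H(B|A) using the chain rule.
From the chain rule: H(A,B) = H(A) + H(B|A)
Therefore: H(B|A) = H(A,B) - H(A)

H(A,B) = -[(1/8)·log₂(1/8) + (5/8)·log₂(5/8) + (1/8)·log₂(1/8) + (1/16)·log₂(1/16) + (1/16)·log₂(1/16)]
  = 0.3750 + 0.4238 + 0.3750 + 0.2500 + 0.2500
  = 1.6738 bits
Marginal P(A) (row sums):
  P(A=0) = 1/8 + 5/8 = 3/4
  P(A=1) = 1/8 + 1/16 = 3/16
  P(A=2) = 0 + 1/16 = 1/16
H(A) = -[(3/4)·log₂(3/4) + (3/16)·log₂(3/16) + (1/16)·log₂(1/16)]
  = 0.3113 + 0.4528 + 0.2500
  = 1.0141 bits

H(B|A) = 1.6738 - 1.0141 = 0.6597 bits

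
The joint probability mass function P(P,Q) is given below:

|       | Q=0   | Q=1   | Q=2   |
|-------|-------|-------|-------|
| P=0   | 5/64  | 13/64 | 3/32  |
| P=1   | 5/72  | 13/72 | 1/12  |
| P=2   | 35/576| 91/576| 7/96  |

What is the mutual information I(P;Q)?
Marginal P(P) (row sums):
  P(P=0) = 5/64 + 13/64 + 3/32 = 3/8
  P(P=1) = 5/72 + 13/72 + 1/12 = 1/3
  P(P=2) = 35/576 + 91/576 + 7/96 = 7/24
Marginal P(Q) (column sums):
  P(Q=0) = 5/64 + 5/72 + 35/576 = 5/24
  P(Q=1) = 13/64 + 13/72 + 91/576 = 13/24
  P(Q=2) = 3/32 + 1/12 + 7/96 = 1/4

H(P) = -[(3/8)·log₂(3/8) + (1/3)·log₂(1/3) + (7/24)·log₂(7/24)]
  = 0.5306 + 0.5283 + 0.5185
  = 1.5774 bits
H(Q) = -[(5/24)·log₂(5/24) + (13/24)·log₂(13/24) + (1/4)·log₂(1/4)]
  = 0.4715 + 0.4791 + 0.5000
  = 1.4506 bits
H(P,Q) = -[(5/64)·log₂(5/64) + (13/64)·log₂(13/64) + (3/32)·log₂(3/32) + (5/72)·log₂(5/72) + (13/72)·log₂(13/72) + (1/12)·log₂(1/12) + (35/576)·log₂(35/576) + (91/576)·log₂(91/576) + (7/96)·log₂(7/96)]
  = 0.2873 + 0.4671 + 0.3202 + 0.2672 + 0.4459 + 0.2987 + 0.2455 + 0.4206 + 0.2755
  = 3.0280 bits

I(P;Q) = H(P) + H(Q) - H(P,Q)
  = 1.5774 + 1.4506 - 3.0280
  = 0.0000 bits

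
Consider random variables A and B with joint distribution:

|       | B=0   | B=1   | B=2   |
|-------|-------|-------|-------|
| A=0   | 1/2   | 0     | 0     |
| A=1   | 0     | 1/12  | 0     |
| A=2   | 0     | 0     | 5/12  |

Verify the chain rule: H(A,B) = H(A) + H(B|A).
Left side:
H(A,B) = -[(1/2)·log₂(1/2) + (1/12)·log₂(1/12) + (5/12)·log₂(5/12)]
  = 0.5000 + 0.2987 + 0.5263
  = 1.3250 bits

Right side:
Marginal P(A) (row sums):
  P(A=0) = 1/2 + 0 + 0 = 1/2
  P(A=1) = 0 + 1/12 + 0 = 1/12
  P(A=2) = 0 + 0 + 5/12 = 5/12
H(A) = -[(1/2)·log₂(1/2) + (1/12)·log₂(1/12) + (5/12)·log₂(5/12)]
  = 0.5000 + 0.2987 + 0.5263
  = 1.3250 bits
H(B|A) = -Σ P(A,B)·log₂ P(B|A), where P(B|A) = P(A,B) / P(A)
  (cells with P(A,B) = 0 contribute 0)
  (A=0,B=0): P(B|A) = (1/2)/(1/2) = 1;  -(1/2)·log₂(1) = 0.0000
  (A=1,B=1): P(B|A) = (1/12)/(1/12) = 1;  -(1/12)·log₂(1) = 0.0000
  (A=2,B=2): P(B|A) = (5/12)/(5/12) = 1;  -(5/12)·log₂(1) = 0.0000
H(B|A) = 0.0000 + 0.0000 + 0.0000
  = 0.0000 bits
H(A) + H(B|A) = 1.3250 + 0.0000 = 1.3250 bits

Both sides equal 1.3250 bits, so the chain rule holds ✓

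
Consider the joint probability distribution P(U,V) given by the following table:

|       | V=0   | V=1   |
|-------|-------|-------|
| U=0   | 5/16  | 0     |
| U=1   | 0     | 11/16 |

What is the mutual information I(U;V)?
Marginal P(U) (row sums):
  P(U=0) = 5/16 + 0 = 5/16
  P(U=1) = 0 + 11/16 = 11/16
Marginal P(V) (column sums):
  P(V=0) = 5/16 + 0 = 5/16
  P(V=1) = 0 + 11/16 = 11/16

H(U) = -[(5/16)·log₂(5/16) + (11/16)·log₂(11/16)]
  = 0.5244 + 0.3716
  = 0.8960 bits
H(V) = -[(5/16)·log₂(5/16) + (11/16)·log₂(11/16)]
  = 0.5244 + 0.3716
  = 0.8960 bits
H(U,V) = -[(5/16)·log₂(5/16) + (11/16)·log₂(11/16)]
  = 0.5244 + 0.3716
  = 0.8960 bits

I(U;V) = H(U) + H(V) - H(U,V)
  = 0.8960 + 0.8960 - 0.8960
  = 0.8960 bits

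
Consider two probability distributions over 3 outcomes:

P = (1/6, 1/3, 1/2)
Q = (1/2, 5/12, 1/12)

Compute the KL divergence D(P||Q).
D(P||Q) = Σ P(i) log₂(P(i)/Q(i))
  i=0: (1/6) × log₂((1/6)/(1/2)) = (1/6) × log₂(1/3) = -0.2642
  i=1: (1/3) × log₂((1/3)/(5/12)) = (1/3) × log₂(4/5) = -0.1073
  i=2: (1/2) × log₂((1/2)/(1/12)) = (1/2) × log₂(6) = 1.2925
D(P||Q) = -0.2642 - 0.1073 + 1.2925
  = 0.9210 bits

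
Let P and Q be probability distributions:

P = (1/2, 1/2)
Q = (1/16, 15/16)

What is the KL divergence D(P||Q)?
D(P||Q) = Σ P(i) log₂(P(i)/Q(i))
  i=0: (1/2) × log₂((1/2)/(1/16)) = (1/2) × log₂(8) = 1.5000
  i=1: (1/2) × log₂((1/2)/(15/16)) = (1/2) × log₂(8/15) = -0.4534
D(P||Q) = 1.5000 - 0.4534
  = 1.0466 bits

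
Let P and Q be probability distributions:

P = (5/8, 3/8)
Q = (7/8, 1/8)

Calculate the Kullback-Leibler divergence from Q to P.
D(P||Q) = Σ P(i) log₂(P(i)/Q(i))
  i=0: (5/8) × log₂((5/8)/(7/8)) = (5/8) × log₂(5/7) = -0.3034
  i=1: (3/8) × log₂((3/8)/(1/8)) = (3/8) × log₂(3) = 0.5944
D(P||Q) = -0.3034 + 0.5944
  = 0.2910 bits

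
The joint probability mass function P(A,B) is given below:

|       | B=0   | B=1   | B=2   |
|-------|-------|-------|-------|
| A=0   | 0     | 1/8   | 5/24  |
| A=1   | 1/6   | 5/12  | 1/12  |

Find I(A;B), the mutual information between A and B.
Marginal P(A) (row sums):
  P(A=0) = 0 + 1/8 + 5/24 = 1/3
  P(A=1) = 1/6 + 5/12 + 1/12 = 2/3
Marginal P(B) (column sums):
  P(B=0) = 0 + 1/6 = 1/6
  P(B=1) = 1/8 + 5/12 = 13/24
  P(B=2) = 5/24 + 1/12 = 7/24

H(A) = -[(1/3)·log₂(1/3) + (2/3)·log₂(2/3)]
  = 0.5283 + 0.3900
  = 0.9183 bits
H(B) = -[(1/6)·log₂(1/6) + (13/24)·log₂(13/24) + (7/24)·log₂(7/24)]
  = 0.4308 + 0.4791 + 0.5185
  = 1.4284 bits
H(A,B) = -[(1/8)·log₂(1/8) + (5/24)·log₂(5/24) + (1/6)·log₂(1/6) + (5/12)·log₂(5/12) + (1/12)·log₂(1/12)]
  = 0.3750 + 0.4715 + 0.4308 + 0.5263 + 0.2987
  = 2.1023 bits

I(A;B) = H(A) + H(B) - H(A,B)
  = 0.9183 + 1.4284 - 2.1023
  = 0.2444 bits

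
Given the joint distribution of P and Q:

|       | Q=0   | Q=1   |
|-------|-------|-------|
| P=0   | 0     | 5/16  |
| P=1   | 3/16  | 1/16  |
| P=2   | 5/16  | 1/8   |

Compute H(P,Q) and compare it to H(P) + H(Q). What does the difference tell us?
Marginal P(P) (row sums):
  P(P=0) = 0 + 5/16 = 5/16
  P(P=1) = 3/16 + 1/16 = 1/4
  P(P=2) = 5/16 + 1/8 = 7/16
Marginal P(Q) (column sums):
  P(Q=0) = 0 + 3/16 + 5/16 = 1/2
  P(Q=1) = 5/16 + 1/16 + 1/8 = 1/2

H(P,Q) = -[(5/16)·log₂(5/16) + (3/16)·log₂(3/16) + (1/16)·log₂(1/16) + (5/16)·log₂(5/16) + (1/8)·log₂(1/8)]
  = 0.5244 + 0.4528 + 0.2500 + 0.5244 + 0.3750
  = 2.1266 bits
H(P) = -[(5/16)·log₂(5/16) + (1/4)·log₂(1/4) + (7/16)·log₂(7/16)]
  = 0.5244 + 0.5000 + 0.5218
  = 1.5462 bits
H(Q) = -[(1/2)·log₂(1/2) + (1/2)·log₂(1/2)]
  = 0.5000 + 0.5000
  = 1.0000 bits

H(P) + H(Q) = 1.5462 + 1.0000 = 2.5462 bits
Difference: H(P) + H(Q) - H(P,Q) = 2.5462 - 2.1266 = 0.4196 bits = I(P;Q)

The difference is the mutual information; it is positive here, so P and Q are dependent (knowing one reduces uncertainty about the other by 0.4196 bits).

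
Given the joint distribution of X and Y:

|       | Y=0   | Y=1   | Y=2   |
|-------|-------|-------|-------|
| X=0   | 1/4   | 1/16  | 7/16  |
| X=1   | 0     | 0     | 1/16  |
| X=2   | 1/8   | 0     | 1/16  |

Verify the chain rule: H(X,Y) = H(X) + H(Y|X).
Left side:
H(X,Y) = -[(1/4)·log₂(1/4) + (1/16)·log₂(1/16) + (7/16)·log₂(7/16) + (1/16)·log₂(1/16) + (1/8)·log₂(1/8) + (1/16)·log₂(1/16)]
  = 0.5000 + 0.2500 + 0.5218 + 0.2500 + 0.3750 + 0.2500
  = 2.1468 bits

Right side:
Marginal P(X) (row sums):
  P(X=0) = 1/4 + 1/16 + 7/16 = 3/4
  P(X=1) = 0 + 0 + 1/16 = 1/16
  P(X=2) = 1/8 + 0 + 1/16 = 3/16
H(X) = -[(3/4)·log₂(3/4) + (1/16)·log₂(1/16) + (3/16)·log₂(3/16)]
  = 0.3113 + 0.2500 + 0.4528
  = 1.0141 bits
H(Y|X) = -Σ P(X,Y)·log₂ P(Y|X), where P(Y|X) = P(X,Y) / P(X)
  (cells with P(X,Y) = 0 contribute 0)
  (X=0,Y=0): P(Y|X) = (1/4)/(3/4) = 1/3;  -(1/4)·log₂(1/3) = 0.3962
  (X=0,Y=1): P(Y|X) = (1/16)/(3/4) = 1/12;  -(1/16)·log₂(1/12) = 0.2241
  (X=0,Y=2): P(Y|X) = (7/16)/(3/4) = 7/12;  -(7/16)·log₂(7/12) = 0.3402
  (X=1,Y=2): P(Y|X) = (1/16)/(1/16) = 1;  -(1/16)·log₂(1) = 0.0000
  (X=2,Y=0): P(Y|X) = (1/8)/(3/16) = 2/3;  -(1/8)·log₂(2/3) = 0.0731
  (X=2,Y=2): P(Y|X) = (1/16)/(3/16) = 1/3;  -(1/16)·log₂(1/3) = 0.0991
H(Y|X) = 0.3962 + 0.2241 + 0.3402 + 0.0000 + 0.0731 + 0.0991
  = 1.1327 bits
H(X) + H(Y|X) = 1.0141 + 1.1327 = 2.1468 bits

Both sides equal 2.1468 bits, so the chain rule holds ✓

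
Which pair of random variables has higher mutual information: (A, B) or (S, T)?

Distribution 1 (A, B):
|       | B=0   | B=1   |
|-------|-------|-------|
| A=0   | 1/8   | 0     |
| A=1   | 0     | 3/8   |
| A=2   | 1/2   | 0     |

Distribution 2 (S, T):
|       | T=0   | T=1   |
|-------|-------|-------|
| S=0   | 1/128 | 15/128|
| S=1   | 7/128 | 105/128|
Distribution 1 (A, B):
Marginal P(A) (row sums):
  P(A=0) = 1/8 + 0 = 1/8
  P(A=1) = 0 + 3/8 = 3/8
  P(A=2) = 1/2 + 0 = 1/2
Marginal P(B) (column sums):
  P(B=0) = 1/8 + 0 + 1/2 = 5/8
  P(B=1) = 0 + 3/8 + 0 = 3/8

H(A) = -[(1/8)·log₂(1/8) + (3/8)·log₂(3/8) + (1/2)·log₂(1/2)]
  = 0.3750 + 0.5306 + 0.5000
  = 1.4056 bits
H(B) = -[(5/8)·log₂(5/8) + (3/8)·log₂(3/8)]
  = 0.4238 + 0.5306
  = 0.9544 bits
H(A,B) = -[(1/8)·log₂(1/8) + (3/8)·log₂(3/8) + (1/2)·log₂(1/2)]
  = 0.3750 + 0.5306 + 0.5000
  = 1.4056 bits

I(A;B) = H(A) + H(B) - H(A,B)
  = 1.4056 + 0.9544 - 1.4056
  = 0.9544 bits

Distribution 2 (S, T):
Marginal P(S) (row sums):
  P(S=0) = 1/128 + 15/128 = 1/8
  P(S=1) = 7/128 + 105/128 = 7/8
Marginal P(T) (column sums):
  P(T=0) = 1/128 + 7/128 = 1/16
  P(T=1) = 15/128 + 105/128 = 15/16

H(S) = -[(1/8)·log₂(1/8) + (7/8)·log₂(7/8)]
  = 0.3750 + 0.1686
  = 0.5436 bits
H(T) = -[(1/16)·log₂(1/16) + (15/16)·log₂(15/16)]
  = 0.2500 + 0.0873
  = 0.3373 bits
H(S,T) = -[(1/128)·log₂(1/128) + (15/128)·log₂(15/128) + (7/128)·log₂(7/128) + (105/128)·log₂(105/128)]
  = 0.0547 + 0.3625 + 0.2293 + 0.2344
  = 0.8809 bits

I(S;T) = H(S) + H(T) - H(S,T)
  = 0.5436 + 0.3373 - 0.8809
  = 0.0000 bits

I(A;B) = 0.9544 bits > I(S;T) = 0.0000 bits, so (A, B) has the higher mutual information (stronger dependence).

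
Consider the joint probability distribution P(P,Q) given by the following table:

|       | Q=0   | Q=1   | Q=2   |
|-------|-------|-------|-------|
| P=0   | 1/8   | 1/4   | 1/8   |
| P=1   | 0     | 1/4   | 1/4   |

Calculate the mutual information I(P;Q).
Marginal P(P) (row sums):
  P(P=0) = 1/8 + 1/4 + 1/8 = 1/2
  P(P=1) = 0 + 1/4 + 1/4 = 1/2
Marginal P(Q) (column sums):
  P(Q=0) = 1/8 + 0 = 1/8
  P(Q=1) = 1/4 + 1/4 = 1/2
  P(Q=2) = 1/8 + 1/4 = 3/8

H(P) = -[(1/2)·log₂(1/2) + (1/2)·log₂(1/2)]
  = 0.5000 + 0.5000
  = 1.0000 bits
H(Q) = -[(1/8)·log₂(1/8) + (1/2)·log₂(1/2) + (3/8)·log₂(3/8)]
  = 0.3750 + 0.5000 + 0.5306
  = 1.4056 bits
H(P,Q) = -[(1/8)·log₂(1/8) + (1/4)·log₂(1/4) + (1/8)·log₂(1/8) + (1/4)·log₂(1/4) + (1/4)·log₂(1/4)]
  = 0.3750 + 0.5000 + 0.3750 + 0.5000 + 0.5000
  = 2.2500 bits

I(P;Q) = H(P) + H(Q) - H(P,Q)
  = 1.0000 + 1.4056 - 2.2500
  = 0.1556 bits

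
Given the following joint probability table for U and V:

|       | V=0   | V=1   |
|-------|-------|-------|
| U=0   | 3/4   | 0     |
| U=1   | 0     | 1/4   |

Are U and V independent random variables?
Marginal P(U) (row sums):
  P(U=0) = 3/4 + 0 = 3/4
  P(U=1) = 0 + 1/4 = 1/4
Marginal P(V) (column sums):
  P(V=0) = 3/4 + 0 = 3/4
  P(V=1) = 0 + 1/4 = 1/4

U and V are independent iff P(U=i,V=j) = P(U=i)·P(V=j) for every cell.
  P(U=0)·P(V=0) = 3/4 × 3/4 = 9/16, but P(U=0,V=0) = 3/4 ✗

No, U and V are not independent. Quantitatively, I(U;V) > 0:

H(U) = -[(3/4)·log₂(3/4) + (1/4)·log₂(1/4)]
  = 0.3113 + 0.5000
  = 0.8113 bits
H(V) = -[(3/4)·log₂(3/4) + (1/4)·log₂(1/4)]
  = 0.3113 + 0.5000
  = 0.8113 bits
H(U,V) = -[(3/4)·log₂(3/4) + (1/4)·log₂(1/4)]
  = 0.3113 + 0.5000
  = 0.8113 bits
I(U;V) = H(U) + H(V) - H(U,V) = 0.8113 + 0.8113 - 0.8113 = 0.8113 bits > 0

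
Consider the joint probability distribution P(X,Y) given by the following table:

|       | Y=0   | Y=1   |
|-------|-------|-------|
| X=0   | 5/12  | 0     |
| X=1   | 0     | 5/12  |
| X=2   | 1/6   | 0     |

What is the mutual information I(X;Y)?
Marginal P(X) (row sums):
  P(X=0) = 5/12 + 0 = 5/12
  P(X=1) = 0 + 5/12 = 5/12
  P(X=2) = 1/6 + 0 = 1/6
Marginal P(Y) (column sums):
  P(Y=0) = 5/12 + 0 + 1/6 = 7/12
  P(Y=1) = 0 + 5/12 + 0 = 5/12

H(X) = -[(5/12)·log₂(5/12) + (5/12)·log₂(5/12) + (1/6)·log₂(1/6)]
  = 0.5263 + 0.5263 + 0.4308
  = 1.4834 bits
H(Y) = -[(7/12)·log₂(7/12) + (5/12)·log₂(5/12)]
  = 0.4536 + 0.5263
  = 0.9799 bits
H(X,Y) = -[(5/12)·log₂(5/12) + (5/12)·log₂(5/12) + (1/6)·log₂(1/6)]
  = 0.5263 + 0.5263 + 0.4308
  = 1.4834 bits

I(X;Y) = H(X) + H(Y) - H(X,Y)
  = 1.4834 + 0.9799 - 1.4834
  = 0.9799 bits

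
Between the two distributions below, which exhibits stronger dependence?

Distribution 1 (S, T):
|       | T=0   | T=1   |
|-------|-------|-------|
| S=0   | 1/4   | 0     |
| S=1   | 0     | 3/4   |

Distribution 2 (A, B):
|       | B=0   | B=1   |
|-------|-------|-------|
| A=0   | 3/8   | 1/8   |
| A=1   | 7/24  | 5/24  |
Distribution 1 (S, T):
Marginal P(S) (row sums):
  P(S=0) = 1/4 + 0 = 1/4
  P(S=1) = 0 + 3/4 = 3/4
Marginal P(T) (column sums):
  P(T=0) = 1/4 + 0 = 1/4
  P(T=1) = 0 + 3/4 = 3/4

H(S) = -[(1/4)·log₂(1/4) + (3/4)·log₂(3/4)]
  = 0.5000 + 0.3113
  = 0.8113 bits
H(T) = -[(1/4)·log₂(1/4) + (3/4)·log₂(3/4)]
  = 0.5000 + 0.3113
  = 0.8113 bits
H(S,T) = -[(1/4)·log₂(1/4) + (3/4)·log₂(3/4)]
  = 0.5000 + 0.3113
  = 0.8113 bits

I(S;T) = H(S) + H(T) - H(S,T)
  = 0.8113 + 0.8113 - 0.8113
  = 0.8113 bits

Distribution 2 (A, B):
Marginal P(A) (row sums):
  P(A=0) = 3/8 + 1/8 = 1/2
  P(A=1) = 7/24 + 5/24 = 1/2
Marginal P(B) (column sums):
  P(B=0) = 3/8 + 7/24 = 2/3
  P(B=1) = 1/8 + 5/24 = 1/3

H(A) = -[(1/2)·log₂(1/2) + (1/2)·log₂(1/2)]
  = 0.5000 + 0.5000
  = 1.0000 bits
H(B) = -[(2/3)·log₂(2/3) + (1/3)·log₂(1/3)]
  = 0.3900 + 0.5283
  = 0.9183 bits
H(A,B) = -[(3/8)·log₂(3/8) + (1/8)·log₂(1/8) + (7/24)·log₂(7/24) + (5/24)·log₂(5/24)]
  = 0.5306 + 0.3750 + 0.5185 + 0.4715
  = 1.8956 bits

I(A;B) = H(A) + H(B) - H(A,B)
  = 1.0000 + 0.9183 - 1.8956
  = 0.0227 bits

I(S;T) = 0.8113 bits > I(A;B) = 0.0227 bits, so (S, T) has the higher mutual information (stronger dependence).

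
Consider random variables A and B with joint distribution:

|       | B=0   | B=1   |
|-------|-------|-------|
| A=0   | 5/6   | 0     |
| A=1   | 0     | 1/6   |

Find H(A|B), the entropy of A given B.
Marginal P(B) (column sums):
  P(B=0) = 5/6 + 0 = 5/6
  P(B=1) = 0 + 1/6 = 1/6

H(A|B) = -Σ P(A,B)·log₂ P(A|B), where P(A|B) = P(A,B) / P(B)
  (cells with P(A,B) = 0 contribute 0)
  (A=0,B=0): P(A|B) = (5/6)/(5/6) = 1;  -(5/6)·log₂(1) = 0.0000
  (A=1,B=1): P(A|B) = (1/6)/(1/6) = 1;  -(1/6)·log₂(1) = 0.0000
H(A|B) = 0.0000 + 0.0000
  = 0.0000 bits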